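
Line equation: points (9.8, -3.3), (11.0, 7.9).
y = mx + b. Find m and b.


m = (11.2)/(1.2) = 9.3333
b = y1 - m*x1 = -3.3 - (11.2*9.8)/(1.2) = -3.3 - 91.4667 = -94.7667

y = 9.3333x - 94.7667


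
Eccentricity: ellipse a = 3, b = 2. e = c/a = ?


c = sqrt(9-4) = sqrt(5) = 2.2361
e = c/a = sqrt(5)/3 = 0.7454

e = 0.7454


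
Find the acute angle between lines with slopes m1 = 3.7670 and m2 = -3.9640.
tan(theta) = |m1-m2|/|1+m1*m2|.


m1-m2 = 7.731
1+m1*m2 = -13.932388
tan(theta) = |7.731/(-13.932388)| = 0.554894
theta = arctan(|7.731/(-13.932388)|) = 29.0256 degrees (acute angle)

29.0256 degrees


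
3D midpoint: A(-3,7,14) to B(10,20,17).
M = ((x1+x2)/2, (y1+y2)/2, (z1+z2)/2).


Mx = (-3+10)/2 = 3.5000
My = (7+20)/2 = 13.5000
Mz = (14+17)/2 = 15.5000

M = (3.5000, 13.5000, 15.5000)


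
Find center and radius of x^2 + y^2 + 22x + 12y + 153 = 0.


h = -D/2 = -22/2 = -11
k = -E/2 = -12/2 = -6
r^2 = h^2 + k^2 - F = 121 + 36 - 153 = 4
r = 2

Center (-11, -6), radius = 2


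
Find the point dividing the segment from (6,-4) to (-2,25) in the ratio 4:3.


Px = (4*(-2) + 3*6)/7 = 10/7 = 1.4286
Py = (4*25 + 3*(-4))/7 = 88/7 = 12.5714

P = (1.4286, 12.5714)


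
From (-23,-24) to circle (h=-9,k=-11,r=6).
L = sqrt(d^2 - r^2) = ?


d = sqrt((-23+ 9)^2 + (-24+ 11)^2) = sqrt(196+169) = 19.1050
L = sqrt(365.0000 - 36) = sqrt(329.0000) = 18.1384

18.1384


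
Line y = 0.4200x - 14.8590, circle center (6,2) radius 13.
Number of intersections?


Substitute y = 0.4200x - 14.8590: (x-6)^2 + (0.4200x- 14.8590-2)^2 = 169
Expand to Ax^2 + Bx + C = 0, where b-k = -16.859
A = 1+m^2 = 1.1764
B = 2(m(b-k) - h) = 2(0.4200*(-16.859) - 6) = -26.16156
C = h^2 + (b-k)^2 - r^2 = 36 + 284.225881 - 169 = 151.225881
disc = B^2-4AC = 684.4272 - 711.6085 = -27.1813
disc < 0

0 intersection points


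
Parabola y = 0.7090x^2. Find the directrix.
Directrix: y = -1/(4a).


a = 0.7090
1/(4a) = 0.3526
directrix: y = -0.3526 = -0.3526

y = -0.3526


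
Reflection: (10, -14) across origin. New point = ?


Reflection rule for origin: (-x, -y)
(10, -14) -> (-10, 14)

(-10, 14)


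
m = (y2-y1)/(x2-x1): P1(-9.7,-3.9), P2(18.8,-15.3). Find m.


dy = -15.3 + 3.9 = -11.4
dx = 18.8 + 9.7 = 28.5
m = -11.4/28.5 = -0.4000

m = -0.4000


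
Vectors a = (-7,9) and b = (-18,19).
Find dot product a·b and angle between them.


a·b = -7*(-18) + 9*19 = 126 + 171 = 297
|a| = sqrt(49+81) = 11.4018
|b| = sqrt(324+361) = 26.1725
cos(theta) = 297/(sqrt(130)*sqrt(685)) = 297/sqrt(89050) = 0.995267
theta = arccos(297/sqrt(89050)) = 5.5769 degrees

a·b = 297, theta = 5.5769 deg


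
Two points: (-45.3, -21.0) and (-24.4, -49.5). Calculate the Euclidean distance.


dx = -24.4 + 45.3 = 20.9
dy = -49.5 + 21.0 = -28.5
d = sqrt(436.81 + 812.25) = sqrt(1249.06) = 35.3420

35.3420


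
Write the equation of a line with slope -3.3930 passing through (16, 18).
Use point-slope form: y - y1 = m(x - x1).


y - 18 = -3.3930(x - 16)
y = -3.3930x + 18 + 3.3930*16
y = -3.3930x + 72.2880

y = -3.3930x + 72.2880


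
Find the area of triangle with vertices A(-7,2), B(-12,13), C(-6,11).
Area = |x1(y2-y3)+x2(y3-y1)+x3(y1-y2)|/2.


-7*(13-11) = -14
-12*(11-2) = -108
-6*(2-13) = 66
sum = -56
Area = |-56|/2 = 28.0000

28.0000 sq units


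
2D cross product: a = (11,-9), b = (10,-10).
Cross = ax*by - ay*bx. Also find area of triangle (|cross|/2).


cross = 11*(-10) + 9*10 = -110 + 90 = -20
Triangle area = |-20|/2 = 20/2 = 10.0000

cross = -20, triangle area = 10.0000


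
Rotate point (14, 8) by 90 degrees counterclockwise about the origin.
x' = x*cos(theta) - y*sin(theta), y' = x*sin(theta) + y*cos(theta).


cos(90) = 0, sin(90) = 1
x' = 14*0 - 8*1 = -8
y' = 14*1 + 8*0 = 14

(-8, 14)


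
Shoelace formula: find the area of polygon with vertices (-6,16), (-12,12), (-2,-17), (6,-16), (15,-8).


sum(xi*y_{i+1}) = -6*12 - 12*(-17) - 2*(-16) + 6*(-8) + 15*16 = 356
sum(yi*x_{i+1}) = 16*(-12) + 12*(-2) - 17*6 - 16*15 - 8*(-6) = -510
Area = |356 + 510|/2 = 866/2 = 433.0000

433.0000 sq units


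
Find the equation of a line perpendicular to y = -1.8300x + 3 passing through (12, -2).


Perpendicular slope = -1/m1 = -1/(-1.8300) = 0.5464
b2 = y0 - m2*x0 = -2 + 12/(-1.8300) = -2 - 6.5574 = -8.5574

y = 0.5464x - 8.5574


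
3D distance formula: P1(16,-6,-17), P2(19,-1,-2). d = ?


dx=3, dy=5, dz=15
d = sqrt(9+25+225) = sqrt(259) = 16.0935

16.0935


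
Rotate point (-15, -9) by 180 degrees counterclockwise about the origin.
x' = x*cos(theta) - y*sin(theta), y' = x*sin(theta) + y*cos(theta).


cos(180) = -1, sin(180) = 0
x' = -15*(-1) + 9*0 = 15
y' = -15*0 - 9*(-1) = 9

(15, 9)


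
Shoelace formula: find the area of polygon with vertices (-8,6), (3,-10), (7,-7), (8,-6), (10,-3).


sum(xi*y_{i+1}) = -8*(-10) + 3*(-7) + 7*(-6) + 8*(-3) + 10*6 = 53
sum(yi*x_{i+1}) = 6*3 - 10*7 - 7*8 - 6*10 - 3*(-8) = -144
Area = |53 + 144|/2 = 197/2 = 98.5000

98.5000 sq units


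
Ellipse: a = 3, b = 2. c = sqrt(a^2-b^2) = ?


c^2 = 3^2 - 2^2 = 9 - 4 = 5
c = sqrt(5) = 2.2361

c = 2.2361


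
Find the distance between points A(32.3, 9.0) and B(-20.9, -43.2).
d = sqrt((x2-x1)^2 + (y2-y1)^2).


dx = -20.9 - 32.3 = -53.2
dy = -43.2 - 9.0 = -52.2
d = sqrt(2830.24 + 2724.84) = sqrt(5555.08) = 74.5324

74.5324


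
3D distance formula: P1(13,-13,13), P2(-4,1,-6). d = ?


dx=-17, dy=14, dz=-19
d = sqrt(289+196+361) = sqrt(846) = 29.0861

29.0861


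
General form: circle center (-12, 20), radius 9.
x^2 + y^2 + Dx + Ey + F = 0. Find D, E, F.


(x+ 12)^2 + (y-20)^2 = 9^2
D = -2h = 24, E = -2k = -40
F = h^2+k^2-r^2 = 144+400-81 = 463

D = 24, E = -40, F = 463


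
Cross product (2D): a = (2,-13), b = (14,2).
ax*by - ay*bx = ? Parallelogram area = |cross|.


cross = 2*2 + 13*14 = 4 + 182 = 186
Parallelogram area = |186| = 186

cross = 186, parallelogram area = 186


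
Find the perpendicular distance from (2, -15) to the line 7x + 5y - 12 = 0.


|7*2 + 5*(-15) - 12| = |-73| = 73
sqrt(49 + 25) = sqrt(74) = 8.6023
d = 73/sqrt(74) = 8.4861

8.4861


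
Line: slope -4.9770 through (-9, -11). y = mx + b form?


y + 11 = -4.9770(x + 9)
y = -4.9770x - 11 + 4.9770*(-9)
y = -4.9770x - 55.7930

y = -4.9770x - 55.7930


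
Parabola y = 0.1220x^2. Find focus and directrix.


a = 0.1220
1/(4a) = 2.0492
Focus = (0, 2.0492)
Directrix: y = -2.0492

Focus = (0, 2.0492), Directrix: y = -2.0492


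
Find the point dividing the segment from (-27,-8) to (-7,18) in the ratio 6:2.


Px = (6*(-7) + 2*(-27))/8 = -96/8 = -12.0000
Py = (6*18 + 2*(-8))/8 = 92/8 = 11.5000

P = (-12.0000, 11.5000)


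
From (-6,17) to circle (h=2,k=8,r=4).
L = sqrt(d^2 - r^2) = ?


d = sqrt((-6-2)^2 + (17-8)^2) = sqrt(64+81) = 12.0416
L = sqrt(145.0000 - 16) = sqrt(129.0000) = 11.3578

11.3578


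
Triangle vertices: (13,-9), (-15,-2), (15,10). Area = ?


13*(-2-10) = -156
-15*(10+ 9) = -285
15*(-9+ 2) = -105
sum = -546
Area = |-546|/2 = 273.0000

273.0000 sq units


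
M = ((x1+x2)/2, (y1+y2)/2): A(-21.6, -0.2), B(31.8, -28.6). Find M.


Mx = (-21.6 + 31.8)/2 = 10.2/2 = 5.1000
My = (-0.2 - 28.6)/2 = -28.8/2 = -14.4000

(5.1000, -14.4000)


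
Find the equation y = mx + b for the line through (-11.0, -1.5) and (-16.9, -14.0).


m = (-12.5)/(-5.9) = 2.1186
b = y1 - m*x1 = -1.5 - (-12.5*(-11.0))/(-5.9) = -1.5 + 23.3051 = 21.8051

y = 2.1186x + 21.8051


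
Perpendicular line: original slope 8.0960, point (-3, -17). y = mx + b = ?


Perpendicular slope = -1/m1 = -1/8.0960 = -0.1235
b2 = y0 - m2*x0 = -17 - 3/8.0960 = -17 - 0.3706 = -17.3706

y = -0.1235x - 17.3706


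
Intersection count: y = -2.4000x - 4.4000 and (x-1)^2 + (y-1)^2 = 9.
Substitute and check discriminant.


Substitute y = -2.4000x - 4.4000: (x-1)^2 + (-2.4000x- 4.4000-1)^2 = 9
Expand to Ax^2 + Bx + C = 0, where b-k = -5.4
A = 1+m^2 = 6.76
B = 2(m(b-k) - h) = 2(-2.4000*(-5.4) - 1) = 23.92
C = h^2 + (b-k)^2 - r^2 = 1 + 29.16 - 9 = 21.16
disc = B^2-4AC = 572.1664 - 572.1664 = 0
disc = 0

1 intersection point (tangent)


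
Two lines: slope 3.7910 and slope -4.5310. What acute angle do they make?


m1-m2 = 8.322
1+m1*m2 = -16.177021
tan(theta) = |8.322/(-16.177021)| = 0.514433
theta = arctan(|8.322/(-16.177021)|) = 27.2228 degrees (acute angle)

27.2228 degrees


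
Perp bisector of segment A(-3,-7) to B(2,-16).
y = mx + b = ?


Midpoint = (-0.5, -11.5)
Slope of AB = dy/dx = -9/5 = -1.8000
Perp slope = -dx/dy = 5/9 = 0.5556
b = My - (perp slope)*Mx = -11.5 + (5*(-0.5))/(-9) = -11.5 + 0.2778 = -11.2222

y = 0.5556x - 11.2222


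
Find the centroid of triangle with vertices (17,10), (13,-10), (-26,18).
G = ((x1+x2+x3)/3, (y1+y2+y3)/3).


Gx = (17+13- 26)/3 = 4/3 = 1.3333
Gy = (10- 10+18)/3 = 18/3 = 6.0000

G = (1.3333, 6.0000)


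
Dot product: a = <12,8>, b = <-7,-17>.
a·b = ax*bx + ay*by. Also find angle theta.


a·b = 12*(-7) + 8*(-17) = -84 - 136 = -220
|a| = sqrt(144+64) = 14.4222
|b| = sqrt(49+289) = 18.3848
cos(theta) = -220/(sqrt(208)*sqrt(338)) = -220/sqrt(70304) = -0.829722
theta = arccos(-220/sqrt(70304)) = 146.0702 degrees

a·b = -220, theta = 146.0702 deg


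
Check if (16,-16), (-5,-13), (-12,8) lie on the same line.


16*(-13-8) - 5*(8+ 16) - 12*(-16+ 13)
= -336 - 120 + 36 = -420

No, not collinear (determinant = -420)


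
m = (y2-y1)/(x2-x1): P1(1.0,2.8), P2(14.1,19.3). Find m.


dy = 19.3 - 2.8 = 16.5
dx = 14.1 - 1.0 = 13.1
m = 16.5/13.1 = 1.2595

m = 1.2595


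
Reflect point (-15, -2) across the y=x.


Reflection rule for y=x: (y, x)
(-15, -2) -> (-2, -15)

(-2, -15)


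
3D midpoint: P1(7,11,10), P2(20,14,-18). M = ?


Mx = (7+20)/2 = 13.5000
My = (11+14)/2 = 12.5000
Mz = (10- 18)/2 = -4.0000

M = (13.5000, 12.5000, -4.0000)


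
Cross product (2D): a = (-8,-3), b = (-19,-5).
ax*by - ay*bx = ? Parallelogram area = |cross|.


cross = -8*(-5) + 3*(-19) = 40 - 57 = -17
Parallelogram area = |-17| = 17

cross = -17, parallelogram area = 17


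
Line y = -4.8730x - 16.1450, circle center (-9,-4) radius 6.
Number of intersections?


Substitute y = -4.8730x - 16.1450: (x+ 9)^2 + (-4.8730x- 16.1450+ 4)^2 = 36
Expand to Ax^2 + Bx + C = 0, where b-k = -12.145
A = 1+m^2 = 24.746129
B = 2(m(b-k) - h) = 2(-4.8730*(-12.145) + 9) = 136.36517
C = h^2 + (b-k)^2 - r^2 = 81 + 147.501025 - 36 = 192.501025
disc = B^2-4AC = 18595.4596 - 19054.6208 = -459.1612
disc < 0

0 intersection points


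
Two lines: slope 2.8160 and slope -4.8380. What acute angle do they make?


m1-m2 = 7.654
1+m1*m2 = -12.623808
tan(theta) = |7.654/(-12.623808)| = 0.606315
theta = arctan(|7.654/(-12.623808)|) = 31.2290 degrees (acute angle)

31.2290 degrees


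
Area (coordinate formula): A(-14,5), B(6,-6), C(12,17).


-14*(-6-17) = 322
6*(17-5) = 72
12*(5+ 6) = 132
sum = 526
Area = |526|/2 = 263.0000

263.0000 sq units


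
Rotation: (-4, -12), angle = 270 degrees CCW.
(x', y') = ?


cos(270) = 0, sin(270) = -1
x' = -4*0 + 12*(-1) = -12
y' = -4*(-1) - 12*0 = 4

(-12, 4)


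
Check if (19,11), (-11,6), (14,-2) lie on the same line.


19*(6+ 2) - 11*(-2-11) + 14*(11-6)
= 152 + 143 + 70 = 365

No, not collinear (determinant = 365)


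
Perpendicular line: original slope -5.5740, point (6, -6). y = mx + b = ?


Perpendicular slope = -1/m1 = -1/(-5.5740) = 0.1794
b2 = y0 - m2*x0 = -6 + 6/(-5.5740) = -6 - 1.0764 = -7.0764

y = 0.1794x - 7.0764


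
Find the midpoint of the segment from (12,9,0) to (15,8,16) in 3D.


Mx = (12+15)/2 = 13.5000
My = (9+8)/2 = 8.5000
Mz = (0+16)/2 = 8.0000

M = (13.5000, 8.5000, 8.0000)


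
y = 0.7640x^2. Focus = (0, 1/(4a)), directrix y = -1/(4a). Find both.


a = 0.7640
1/(4a) = 0.3272
Focus = (0, 0.3272)
Directrix: y = -0.3272

Focus = (0, 0.3272), Directrix: y = -0.3272


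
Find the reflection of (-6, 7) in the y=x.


Reflection rule for y=x: (y, x)
(-6, 7) -> (7, -6)

(7, -6)


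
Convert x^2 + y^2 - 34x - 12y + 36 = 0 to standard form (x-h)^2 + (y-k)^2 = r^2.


h = -D/2 = 34/2 = 17
k = -E/2 = 12/2 = 6
r^2 = h^2 + k^2 - F = 289 + 36 - 36 = 289
r = 17

Center (17, 6), radius = 17


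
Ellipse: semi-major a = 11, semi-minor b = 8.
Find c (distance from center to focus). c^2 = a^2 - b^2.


c^2 = 11^2 - 8^2 = 121 - 64 = 57
c = sqrt(57) = 7.5498

c = 7.5498


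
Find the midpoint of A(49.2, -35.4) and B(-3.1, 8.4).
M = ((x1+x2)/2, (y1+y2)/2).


Mx = (49.2 - 3.1)/2 = 46.1/2 = 23.0500
My = (-35.4 + 8.4)/2 = -27.0/2 = -13.5000

(23.0500, -13.5000)


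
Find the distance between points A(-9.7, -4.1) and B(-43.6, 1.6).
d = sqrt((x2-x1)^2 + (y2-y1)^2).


dx = -43.6 + 9.7 = -33.9
dy = 1.6 + 4.1 = 5.7
d = sqrt(1149.21 + 32.49) = sqrt(1181.7) = 34.3759

34.3759


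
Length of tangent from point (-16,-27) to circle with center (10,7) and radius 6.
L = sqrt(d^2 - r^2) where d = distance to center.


d = sqrt((-16-10)^2 + (-27-7)^2) = sqrt(676+1156) = 42.8019
L = sqrt(1832.0000 - 36) = sqrt(1796.0000) = 42.3792

42.3792


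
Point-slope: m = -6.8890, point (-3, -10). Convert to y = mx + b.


y + 10 = -6.8890(x + 3)
y = -6.8890x - 10 + 6.8890*(-3)
y = -6.8890x - 30.6670

y = -6.8890x - 30.6670


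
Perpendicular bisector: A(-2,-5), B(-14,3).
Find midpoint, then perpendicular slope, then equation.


Midpoint = (-8, -1)
Slope of AB = dy/dx = 8/(-12) = -0.6667
Perp slope = -dx/dy = 12/8 = 1.5000
b = My - (perp slope)*Mx = -1 + (-12*(-8))/8 = -1 + 12.0000 = 11.0000

y = 1.5000x + 11.0000


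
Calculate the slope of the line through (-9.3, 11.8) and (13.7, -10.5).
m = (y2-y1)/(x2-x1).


dy = -10.5 - 11.8 = -22.3
dx = 13.7 + 9.3 = 23.0
m = -22.3/23.0 = -0.9696

m = -0.9696


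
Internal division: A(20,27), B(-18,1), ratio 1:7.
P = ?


Px = (1*(-18) + 7*20)/8 = 122/8 = 15.2500
Py = (1*1 + 7*27)/8 = 190/8 = 23.7500

P = (15.2500, 23.7500)


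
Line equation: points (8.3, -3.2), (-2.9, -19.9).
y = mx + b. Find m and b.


m = (-16.7)/(-11.2) = 1.4911
b = y1 - m*x1 = -3.2 - (-16.7*8.3)/(-11.2) = -3.2 - 12.3759 = -15.5759

y = 1.4911x - 15.5759


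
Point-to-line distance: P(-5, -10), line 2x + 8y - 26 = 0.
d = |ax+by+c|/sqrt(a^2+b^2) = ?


|2*(-5) + 8*(-10) - 26| = |-116| = 116
sqrt(4 + 64) = sqrt(68) = 8.2462
d = 116/sqrt(68) = 14.0671

14.0671


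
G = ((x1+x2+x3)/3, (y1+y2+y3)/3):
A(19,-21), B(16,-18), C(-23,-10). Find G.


Gx = (19+16- 23)/3 = 12/3 = 4.0000
Gy = (-21- 18- 10)/3 = -49/3 = -16.3333

G = (4.0000, -16.3333)


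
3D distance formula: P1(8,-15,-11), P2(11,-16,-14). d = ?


dx=3, dy=-1, dz=-3
d = sqrt(9+1+9) = sqrt(19) = 4.3589

4.3589


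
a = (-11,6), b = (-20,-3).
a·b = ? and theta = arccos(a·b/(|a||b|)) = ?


a·b = -11*(-20) + 6*(-3) = 220 - 18 = 202
|a| = sqrt(121+36) = 12.5300
|b| = sqrt(400+9) = 20.2237
cos(theta) = 202/(sqrt(157)*sqrt(409)) = 202/sqrt(64213) = 0.797150
theta = arccos(202/sqrt(64213)) = 37.1412 degrees

a·b = 202, theta = 37.1412 deg


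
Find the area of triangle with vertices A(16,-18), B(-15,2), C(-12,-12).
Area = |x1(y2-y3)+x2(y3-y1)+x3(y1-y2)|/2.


16*(2+ 12) = 224
-15*(-12+ 18) = -90
-12*(-18-2) = 240
sum = 374
Area = |374|/2 = 187.0000

187.0000 sq units


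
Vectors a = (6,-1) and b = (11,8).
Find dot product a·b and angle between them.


a·b = 6*11 - 1*8 = 66 - 8 = 58
|a| = sqrt(36+1) = 6.0828
|b| = sqrt(121+64) = 13.6015
cos(theta) = 58/(sqrt(37)*sqrt(185)) = 58/sqrt(6845) = 0.701038
theta = arccos(58/sqrt(6845)) = 45.4897 degrees

a·b = 58, theta = 45.4897 deg


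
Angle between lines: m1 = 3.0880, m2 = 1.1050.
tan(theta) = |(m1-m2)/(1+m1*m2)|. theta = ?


m1-m2 = 1.983
1+m1*m2 = 4.41224
tan(theta) = |1.983/4.41224| = 0.449432
theta = arctan(|1.983/4.41224|) = 24.2007 degrees (acute angle)

24.2007 degrees


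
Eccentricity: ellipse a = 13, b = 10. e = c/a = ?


c = sqrt(169-100) = sqrt(69) = 8.3066
e = c/a = sqrt(69)/13 = 0.6390

e = 0.6390


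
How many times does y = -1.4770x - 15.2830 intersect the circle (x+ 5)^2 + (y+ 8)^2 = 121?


Substitute y = -1.4770x - 15.2830: (x+ 5)^2 + (-1.4770x- 15.2830+ 8)^2 = 121
Expand to Ax^2 + Bx + C = 0, where b-k = -7.283
A = 1+m^2 = 3.181529
B = 2(m(b-k) - h) = 2(-1.4770*(-7.283) + 5) = 31.513982
C = h^2 + (b-k)^2 - r^2 = 25 + 53.042089 - 121 = -42.957911
disc = B^2-4AC = 993.1311 + 546.6874 = 1539.8185
disc > 0

2 intersection points


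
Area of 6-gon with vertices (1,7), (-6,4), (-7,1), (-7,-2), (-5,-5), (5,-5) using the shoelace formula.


sum(xi*y_{i+1}) = 1*4 - 6*1 - 7*(-2) - 7*(-5) - 5*(-5) + 5*7 = 107
sum(yi*x_{i+1}) = 7*(-6) + 4*(-7) + 1*(-7) - 2*(-5) - 5*5 - 5*1 = -97
Area = |107 + 97|/2 = 204/2 = 102.0000

102.0000 sq units


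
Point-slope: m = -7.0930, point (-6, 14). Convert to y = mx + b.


y - 14 = -7.0930(x + 6)
y = -7.0930x + 14 + 7.0930*(-6)
y = -7.0930x - 28.5580

y = -7.0930x - 28.5580


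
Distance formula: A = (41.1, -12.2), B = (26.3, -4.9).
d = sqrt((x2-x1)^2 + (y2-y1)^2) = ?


dx = 26.3 - 41.1 = -14.8
dy = -4.9 + 12.2 = 7.3
d = sqrt(219.04 + 53.29) = sqrt(272.33) = 16.5024

16.5024


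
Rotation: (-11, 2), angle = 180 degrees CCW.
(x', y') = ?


cos(180) = -1, sin(180) = 0
x' = -11*(-1) - 2*0 = 11
y' = -11*0 + 2*(-1) = -2

(11, -2)


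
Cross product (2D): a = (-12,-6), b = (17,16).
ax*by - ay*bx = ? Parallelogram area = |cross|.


cross = -12*16 + 6*17 = -192 + 102 = -90
Parallelogram area = |-90| = 90

cross = -90, parallelogram area = 90


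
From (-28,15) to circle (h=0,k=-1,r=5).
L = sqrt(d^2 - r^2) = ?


d = sqrt((-28-0)^2 + (15+ 1)^2) = sqrt(784+256) = 32.2490
L = sqrt(1040.0000 - 25) = sqrt(1015.0000) = 31.8591

31.8591


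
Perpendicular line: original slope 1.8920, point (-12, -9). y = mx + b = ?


Perpendicular slope = -1/m1 = -1/1.8920 = -0.5285
b2 = y0 - m2*x0 = -9 - 12/1.8920 = -9 - 6.3425 = -15.3425

y = -0.5285x - 15.3425


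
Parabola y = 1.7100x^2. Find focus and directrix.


a = 1.7100
1/(4a) = 0.1462
Focus = (0, 0.1462)
Directrix: y = -0.1462

Focus = (0, 0.1462), Directrix: y = -0.1462


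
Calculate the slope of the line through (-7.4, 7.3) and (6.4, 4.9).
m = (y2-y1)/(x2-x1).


dy = 4.9 - 7.3 = -2.4
dx = 6.4 + 7.4 = 13.8
m = -2.4/13.8 = -0.1739

m = -0.1739


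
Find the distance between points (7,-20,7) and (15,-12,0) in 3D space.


dx=8, dy=8, dz=-7
d = sqrt(64+64+49) = sqrt(177) = 13.3041

13.3041


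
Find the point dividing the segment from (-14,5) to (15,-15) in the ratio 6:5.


Px = (6*15 + 5*(-14))/11 = 20/11 = 1.8182
Py = (6*(-15) + 5*5)/11 = -65/11 = -5.9091

P = (1.8182, -5.9091)


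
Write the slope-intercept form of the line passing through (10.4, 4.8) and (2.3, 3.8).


m = (-1.0)/(-8.1) = 0.1235
b = y1 - m*x1 = 4.8 - (-1.0*10.4)/(-8.1) = 4.8 - 1.2840 = 3.5160

y = 0.1235x + 3.5160


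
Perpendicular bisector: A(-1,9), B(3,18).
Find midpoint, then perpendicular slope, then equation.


Midpoint = (1, 13.5)
Slope of AB = dy/dx = 9/4 = 2.2500
Perp slope = -dx/dy = -4/9 = -0.4444
b = My - (perp slope)*Mx = 13.5 + (4*1)/9 = 13.5 + 0.4444 = 13.9444

y = -0.4444x + 13.9444


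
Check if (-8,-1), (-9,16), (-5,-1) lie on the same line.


-8*(16+ 1) - 9*(-1+ 1) - 5*(-1-16)
= -136 + 0 + 85 = -51

No, not collinear (determinant = -51)


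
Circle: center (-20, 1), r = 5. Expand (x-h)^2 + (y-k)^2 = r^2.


(x+ 20)^2 + (y-1)^2 = 5^2
D = -2h = 40, E = -2k = -2
F = h^2+k^2-r^2 = 400+1-25 = 376

x^2 + y^2 + 40x - 2y + 376 = 0


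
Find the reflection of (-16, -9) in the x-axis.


Reflection rule for x-axis: (x, -y)
(-16, -9) -> (-16, 9)

(-16, 9)


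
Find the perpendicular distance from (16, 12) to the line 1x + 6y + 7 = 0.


|1*16 + 6*12 + 7| = |95| = 95
sqrt(1 + 36) = sqrt(37) = 6.0828
d = 95/sqrt(37) = 15.6179

15.6179


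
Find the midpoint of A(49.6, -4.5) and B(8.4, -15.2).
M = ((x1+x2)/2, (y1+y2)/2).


Mx = (49.6 + 8.4)/2 = 58.0/2 = 29.0000
My = (-4.5 - 15.2)/2 = -19.7/2 = -9.8500

(29.0000, -9.8500)


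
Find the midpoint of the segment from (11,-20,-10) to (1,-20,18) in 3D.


Mx = (11+1)/2 = 6.0000
My = (-20- 20)/2 = -20.0000
Mz = (-10+18)/2 = 4.0000

M = (6.0000, -20.0000, 4.0000)


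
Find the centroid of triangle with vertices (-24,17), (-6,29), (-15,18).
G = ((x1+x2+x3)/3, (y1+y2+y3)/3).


Gx = (-24- 6- 15)/3 = -45/3 = -15.0000
Gy = (17+29+18)/3 = 64/3 = 21.3333

G = (-15.0000, 21.3333)


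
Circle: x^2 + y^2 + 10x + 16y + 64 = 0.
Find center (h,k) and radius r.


h = -D/2 = -10/2 = -5
k = -E/2 = -16/2 = -8
r^2 = h^2 + k^2 - F = 25 + 64 - 64 = 25
r = 5

Center (-5, -8), radius = 5


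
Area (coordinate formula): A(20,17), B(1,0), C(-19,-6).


20*(0+ 6) = 120
1*(-6-17) = -23
-19*(17-0) = -323
sum = -226
Area = |-226|/2 = 113.0000

113.0000 sq units


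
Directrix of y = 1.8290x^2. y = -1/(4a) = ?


a = 1.8290
1/(4a) = 0.1367
directrix: y = -0.1367 = -0.1367

y = -0.1367


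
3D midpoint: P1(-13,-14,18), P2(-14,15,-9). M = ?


Mx = (-13- 14)/2 = -13.5000
My = (-14+15)/2 = 0.5000
Mz = (18- 9)/2 = 4.5000

M = (-13.5000, 0.5000, 4.5000)


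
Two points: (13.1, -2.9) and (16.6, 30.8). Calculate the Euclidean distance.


dx = 16.6 - 13.1 = 3.5
dy = 30.8 + 2.9 = 33.7
d = sqrt(12.25 + 1135.69) = sqrt(1147.94) = 33.8813

33.8813


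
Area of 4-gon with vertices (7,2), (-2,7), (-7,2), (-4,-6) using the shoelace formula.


sum(xi*y_{i+1}) = 7*7 - 2*2 - 7*(-6) - 4*2 = 79
sum(yi*x_{i+1}) = 2*(-2) + 7*(-7) + 2*(-4) - 6*7 = -103
Area = |79 + 103|/2 = 182/2 = 91.0000

91.0000 sq units


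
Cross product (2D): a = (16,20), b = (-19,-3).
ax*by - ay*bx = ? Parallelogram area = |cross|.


cross = 16*(-3) - 20*(-19) = -48 + 380 = 332
Parallelogram area = |332| = 332

cross = 332, parallelogram area = 332


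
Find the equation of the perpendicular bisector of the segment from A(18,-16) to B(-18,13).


Midpoint = (0, -1.5)
Slope of AB = dy/dx = 29/(-36) = -0.8056
Perp slope = -dx/dy = 36/29 = 1.2414
b = My - (perp slope)*Mx = -1.5 + (-36*0)/29 = -1.5 + 0 = -1.5000

y = 1.2414x - 1.5000


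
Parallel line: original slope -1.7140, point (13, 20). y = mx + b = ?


Parallel lines have equal slopes.
m2 = -1.7140
b2 = 20 + 1.7140*13 = 42.2820

y = -1.7140x + 42.2820


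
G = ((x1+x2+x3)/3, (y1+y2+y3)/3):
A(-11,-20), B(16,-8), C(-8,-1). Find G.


Gx = (-11+16- 8)/3 = -3/3 = -1.0000
Gy = (-20- 8- 1)/3 = -29/3 = -9.6667

G = (-1.0000, -9.6667)


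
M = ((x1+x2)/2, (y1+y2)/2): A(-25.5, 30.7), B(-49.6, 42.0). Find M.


Mx = (-25.5 - 49.6)/2 = -75.1/2 = -37.5500
My = (30.7 + 42.0)/2 = 72.7/2 = 36.3500

(-37.5500, 36.3500)


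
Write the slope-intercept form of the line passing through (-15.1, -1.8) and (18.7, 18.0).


m = (19.8)/(33.8) = 0.5858
b = y1 - m*x1 = -1.8 - (19.8*(-15.1))/(33.8) = -1.8 + 8.8456 = 7.0456

y = 0.5858x + 7.0456


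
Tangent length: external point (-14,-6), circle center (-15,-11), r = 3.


d = sqrt((-14+ 15)^2 + (-6+ 11)^2) = sqrt(1+25) = 5.0990
L = sqrt(26.0000 - 9) = sqrt(17.0000) = 4.1231

4.1231


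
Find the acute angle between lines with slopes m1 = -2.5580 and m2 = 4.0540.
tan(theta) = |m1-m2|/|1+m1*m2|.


m1-m2 = -6.612
1+m1*m2 = -9.370132
tan(theta) = |-6.612/(-9.370132)| = 0.705646
theta = arctan(|-6.612/(-9.370132)|) = 35.2086 degrees (acute angle)

35.2086 degrees


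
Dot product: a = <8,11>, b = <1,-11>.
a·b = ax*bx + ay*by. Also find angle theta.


a·b = 8*1 + 11*(-11) = 8 - 121 = -113
|a| = sqrt(64+121) = 13.6015
|b| = sqrt(1+121) = 11.0454
cos(theta) = -113/(sqrt(185)*sqrt(122)) = -113/sqrt(22570) = -0.752164
theta = arccos(-113/sqrt(22570)) = 138.7782 degrees

a·b = -113, theta = 138.7782 deg


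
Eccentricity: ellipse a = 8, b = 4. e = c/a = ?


c = sqrt(64-16) = sqrt(48) = 6.9282
e = c/a = sqrt(48)/8 = 0.8660

e = 0.8660


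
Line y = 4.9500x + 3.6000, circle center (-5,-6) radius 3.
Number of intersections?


Substitute y = 4.9500x + 3.6000: (x+ 5)^2 + (4.9500x+3.6000+ 6)^2 = 9
Expand to Ax^2 + Bx + C = 0, where b-k = 9.6
A = 1+m^2 = 25.5025
B = 2(m(b-k) - h) = 2(4.9500*9.6 + 5) = 105.04
C = h^2 + (b-k)^2 - r^2 = 25 + 92.16 - 9 = 108.16
disc = B^2-4AC = 11033.4016 - 11033.4016 = 0
disc = 0

1 intersection point (tangent)


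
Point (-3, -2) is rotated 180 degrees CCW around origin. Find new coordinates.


cos(180) = -1, sin(180) = 0
x' = -3*(-1) + 2*0 = 3
y' = -3*0 - 2*(-1) = 2

(3, 2)


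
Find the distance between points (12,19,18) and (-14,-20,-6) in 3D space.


dx=-26, dy=-39, dz=-24
d = sqrt(676+1521+576) = sqrt(2773) = 52.6593

52.6593


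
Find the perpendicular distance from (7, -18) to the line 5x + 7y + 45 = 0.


|5*7 + 7*(-18) + 45| = |-46| = 46
sqrt(25 + 49) = sqrt(74) = 8.6023
d = 46/sqrt(74) = 5.3474

5.3474


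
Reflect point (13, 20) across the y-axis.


Reflection rule for y-axis: (-x, y)
(13, 20) -> (-13, 20)

(-13, 20)


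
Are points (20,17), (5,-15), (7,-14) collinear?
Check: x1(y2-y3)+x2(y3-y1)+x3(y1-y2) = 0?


20*(-15+ 14) + 5*(-14-17) + 7*(17+ 15)
= -20 - 155 + 224 = 49

No, not collinear (determinant = 49)


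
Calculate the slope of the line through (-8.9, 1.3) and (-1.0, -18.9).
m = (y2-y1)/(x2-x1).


dy = -18.9 - 1.3 = -20.2
dx = -1.0 + 8.9 = 7.9
m = -20.2/7.9 = -2.5570

m = -2.5570


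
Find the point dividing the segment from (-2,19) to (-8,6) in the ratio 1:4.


Px = (1*(-8) + 4*(-2))/5 = -16/5 = -3.2000
Py = (1*6 + 4*19)/5 = 82/5 = 16.4000

P = (-3.2000, 16.4000)


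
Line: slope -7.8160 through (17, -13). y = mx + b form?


y + 13 = -7.8160(x - 17)
y = -7.8160x - 13 + 7.8160*17
y = -7.8160x + 119.8720

y = -7.8160x + 119.8720


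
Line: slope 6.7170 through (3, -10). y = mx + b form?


y + 10 = 6.7170(x - 3)
y = 6.7170x - 10 - 6.7170*3
y = 6.7170x - 30.1510

y = 6.7170x - 30.1510


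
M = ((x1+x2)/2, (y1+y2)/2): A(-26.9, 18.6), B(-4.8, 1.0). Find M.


Mx = (-26.9 - 4.8)/2 = -31.7/2 = -15.8500
My = (18.6 + 1.0)/2 = 19.6/2 = 9.8000

(-15.8500, 9.8000)


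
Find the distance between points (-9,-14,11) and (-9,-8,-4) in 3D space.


dx=0, dy=6, dz=-15
d = sqrt(0+36+225) = sqrt(261) = 16.1555

16.1555


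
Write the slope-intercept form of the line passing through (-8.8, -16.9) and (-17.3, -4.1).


m = (12.8)/(-8.5) = -1.5059
b = y1 - m*x1 = -16.9 - (12.8*(-8.8))/(-8.5) = -16.9 - 13.2518 = -30.1518

y = -1.5059x - 30.1518


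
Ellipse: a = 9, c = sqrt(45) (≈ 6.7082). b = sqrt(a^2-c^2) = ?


b^2 = 9^2 - (sqrt(45))^2 = 81 - 45 = 36
b = sqrt(36) = 6

b = 6


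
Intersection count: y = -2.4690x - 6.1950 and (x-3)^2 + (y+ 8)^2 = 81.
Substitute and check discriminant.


Substitute y = -2.4690x - 6.1950: (x-3)^2 + (-2.4690x- 6.1950+ 8)^2 = 81
Expand to Ax^2 + Bx + C = 0, where b-k = 1.805
A = 1+m^2 = 7.095961
B = 2(m(b-k) - h) = 2(-2.4690*1.805 - 3) = -14.91309
C = h^2 + (b-k)^2 - r^2 = 9 + 3.258025 - 81 = -68.741975
disc = B^2-4AC = 222.4003 + 1951.1615 = 2173.5618
disc > 0

2 intersection points


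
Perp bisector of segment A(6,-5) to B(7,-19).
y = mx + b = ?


Midpoint = (6.5, -12)
Slope of AB = dy/dx = -14/1 = -14.0000
Perp slope = -dx/dy = 1/14 = 0.0714
b = My - (perp slope)*Mx = -12 + (1*6.5)/(-14) = -12 - 0.4643 = -12.4643

y = 0.0714x - 12.4643


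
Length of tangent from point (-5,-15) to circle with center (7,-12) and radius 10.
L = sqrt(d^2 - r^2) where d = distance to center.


d = sqrt((-5-7)^2 + (-15+ 12)^2) = sqrt(144+9) = 12.3693
L = sqrt(153.0000 - 100) = sqrt(53.0000) = 7.2801

7.2801


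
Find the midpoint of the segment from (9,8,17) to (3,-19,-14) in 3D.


Mx = (9+3)/2 = 6.0000
My = (8- 19)/2 = -5.5000
Mz = (17- 14)/2 = 1.5000

M = (6.0000, -5.5000, 1.5000)


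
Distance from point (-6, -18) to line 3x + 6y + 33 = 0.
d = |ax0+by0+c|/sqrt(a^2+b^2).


|3*(-6) + 6*(-18) + 33| = |-93| = 93
sqrt(9 + 36) = sqrt(45) = 6.7082
d = 93/sqrt(45) = 13.8636

13.8636


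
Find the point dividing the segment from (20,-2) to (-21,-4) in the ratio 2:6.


Px = (2*(-21) + 6*20)/8 = 78/8 = 9.7500
Py = (2*(-4) + 6*(-2))/8 = -20/8 = -2.5000

P = (9.7500, -2.5000)


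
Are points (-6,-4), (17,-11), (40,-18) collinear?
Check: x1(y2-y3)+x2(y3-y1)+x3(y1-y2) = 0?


-6*(-11+ 18) + 17*(-18+ 4) + 40*(-4+ 11)
= -42 - 238 + 280 = 0

Yes, collinear (determinant = 0)


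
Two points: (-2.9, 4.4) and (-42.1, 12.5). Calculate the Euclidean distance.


dx = -42.1 + 2.9 = -39.2
dy = 12.5 - 4.4 = 8.1
d = sqrt(1536.64 + 65.61) = sqrt(1602.25) = 40.0281

40.0281


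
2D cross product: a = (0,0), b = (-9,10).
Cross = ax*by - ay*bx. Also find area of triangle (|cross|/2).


cross = 0*10 - 0*(-9) = 0 - 0 = 0
Triangle area = |0|/2 = 0/2 = 0

cross = 0, triangle area = 0


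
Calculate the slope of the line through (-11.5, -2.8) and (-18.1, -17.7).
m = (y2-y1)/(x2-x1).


dy = -17.7 + 2.8 = -14.9
dx = -18.1 + 11.5 = -6.6
m = -14.9/(-6.6) = 2.2576

m = 2.2576


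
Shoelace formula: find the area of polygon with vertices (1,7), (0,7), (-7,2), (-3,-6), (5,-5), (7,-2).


sum(xi*y_{i+1}) = 1*7 + 0*2 - 7*(-6) - 3*(-5) + 5*(-2) + 7*7 = 103
sum(yi*x_{i+1}) = 7*0 + 7*(-7) + 2*(-3) - 6*5 - 5*7 - 2*1 = -122
Area = |103 + 122|/2 = 225/2 = 112.5000

112.5000 sq units


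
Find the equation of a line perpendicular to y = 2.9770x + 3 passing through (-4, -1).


Perpendicular slope = -1/m1 = -1/2.9770 = -0.3359
b2 = y0 - m2*x0 = -1 - 4/2.9770 = -1 - 1.3436 = -2.3436

y = -0.3359x - 2.3436


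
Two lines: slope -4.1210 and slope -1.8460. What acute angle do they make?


m1-m2 = -2.275
1+m1*m2 = 8.607366
tan(theta) = |-2.275/8.607366| = 0.264309
theta = arctan(|-2.275/8.607366|) = 14.8052 degrees (acute angle)

14.8052 degrees


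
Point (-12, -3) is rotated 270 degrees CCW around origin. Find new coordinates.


cos(270) = 0, sin(270) = -1
x' = -12*0 + 3*(-1) = -3
y' = -12*(-1) - 3*0 = 12

(-3, 12)


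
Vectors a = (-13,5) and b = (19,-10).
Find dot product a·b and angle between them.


a·b = -13*19 + 5*(-10) = -247 - 50 = -297
|a| = sqrt(169+25) = 13.9284
|b| = sqrt(361+100) = 21.4709
cos(theta) = -297/(sqrt(194)*sqrt(461)) = -297/sqrt(89434) = -0.993128
theta = arccos(-297/sqrt(89434)) = 173.2790 degrees

a·b = -297, theta = 173.2790 deg


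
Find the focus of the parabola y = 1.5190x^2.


a = 1.5190
4a = 6.0760
focus = (0, 1/6.0760) = (0, 0.1646)

Focus = (0, 0.1646)


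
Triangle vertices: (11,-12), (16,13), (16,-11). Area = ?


11*(13+ 11) = 264
16*(-11+ 12) = 16
16*(-12-13) = -400
sum = -120
Area = |-120|/2 = 60.0000

60.0000 sq units


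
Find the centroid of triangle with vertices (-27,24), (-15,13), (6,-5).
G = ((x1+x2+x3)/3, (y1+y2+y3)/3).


Gx = (-27- 15+6)/3 = -36/3 = -12.0000
Gy = (24+13- 5)/3 = 32/3 = 10.6667

G = (-12.0000, 10.6667)


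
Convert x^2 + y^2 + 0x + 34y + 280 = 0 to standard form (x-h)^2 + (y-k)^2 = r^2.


h = -D/2 = 0/2 = 0
k = -E/2 = -34/2 = -17
r^2 = h^2 + k^2 - F = 0 + 289 - 280 = 9
r = 3

Center (0, -17), radius = 3


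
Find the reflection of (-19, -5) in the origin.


Reflection rule for origin: (-x, -y)
(-19, -5) -> (19, 5)

(19, 5)


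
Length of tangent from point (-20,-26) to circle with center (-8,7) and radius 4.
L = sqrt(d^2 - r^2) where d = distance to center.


d = sqrt((-20+ 8)^2 + (-26-7)^2) = sqrt(144+1089) = 35.1141
L = sqrt(1233.0000 - 16) = sqrt(1217.0000) = 34.8855

34.8855


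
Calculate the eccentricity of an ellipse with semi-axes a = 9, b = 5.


c = sqrt(81-25) = sqrt(56) = 7.4833
e = c/a = sqrt(56)/9 = 0.8315

e = 0.8315


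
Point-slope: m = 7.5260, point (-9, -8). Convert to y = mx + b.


y + 8 = 7.5260(x + 9)
y = 7.5260x - 8 - 7.5260*(-9)
y = 7.5260x + 59.7340

y = 7.5260x + 59.7340


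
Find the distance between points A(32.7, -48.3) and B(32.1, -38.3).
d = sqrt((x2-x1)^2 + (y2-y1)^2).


dx = 32.1 - 32.7 = -0.6
dy = -38.3 + 48.3 = 10.0
d = sqrt(0.36 + 100.0) = sqrt(100.36) = 10.0180

10.0180


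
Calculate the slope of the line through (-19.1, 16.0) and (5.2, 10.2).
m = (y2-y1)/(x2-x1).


dy = 10.2 - 16.0 = -5.8
dx = 5.2 + 19.1 = 24.3
m = -5.8/24.3 = -0.2387

m = -0.2387


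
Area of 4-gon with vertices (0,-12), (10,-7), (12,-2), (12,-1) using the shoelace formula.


sum(xi*y_{i+1}) = 0*(-7) + 10*(-2) + 12*(-1) + 12*(-12) = -176
sum(yi*x_{i+1}) = -12*10 - 7*12 - 2*12 - 1*0 = -228
Area = |-176 + 228|/2 = 52/2 = 26.0000

26.0000 sq units


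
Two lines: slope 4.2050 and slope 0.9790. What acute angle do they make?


m1-m2 = 3.226
1+m1*m2 = 5.116695
tan(theta) = |3.226/5.116695| = 0.630485
theta = arctan(|3.226/5.116695|) = 32.2308 degrees (acute angle)

32.2308 degrees


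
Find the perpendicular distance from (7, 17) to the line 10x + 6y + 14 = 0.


|10*7 + 6*17 + 14| = |186| = 186
sqrt(100 + 36) = sqrt(136) = 11.6619
d = 186/sqrt(136) = 15.9494

15.9494


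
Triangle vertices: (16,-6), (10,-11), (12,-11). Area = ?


16*(-11+ 11) = 0
10*(-11+ 6) = -50
12*(-6+ 11) = 60
sum = 10
Area = |10|/2 = 5.0000

5.0000 sq units


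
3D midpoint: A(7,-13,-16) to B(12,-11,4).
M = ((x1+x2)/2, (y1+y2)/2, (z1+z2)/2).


Mx = (7+12)/2 = 9.5000
My = (-13- 11)/2 = -12.0000
Mz = (-16+4)/2 = -6.0000

M = (9.5000, -12.0000, -6.0000)


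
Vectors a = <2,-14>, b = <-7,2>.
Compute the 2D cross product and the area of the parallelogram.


cross = 2*2 + 14*(-7) = 4 - 98 = -94
Parallelogram area = |-94| = 94

cross = -94, parallelogram area = 94


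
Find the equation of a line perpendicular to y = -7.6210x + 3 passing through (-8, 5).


Perpendicular slope = -1/m1 = -1/(-7.6210) = 0.1312
b2 = y0 - m2*x0 = 5 - 8/(-7.6210) = 5 + 1.0497 = 6.0497

y = 0.1312x + 6.0497


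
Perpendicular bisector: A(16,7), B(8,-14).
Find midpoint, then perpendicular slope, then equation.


Midpoint = (12, -3.5)
Slope of AB = dy/dx = -21/(-8) = 2.6250
Perp slope = -dx/dy = -8/21 = -0.3810
b = My - (perp slope)*Mx = -3.5 + (-8*12)/(-21) = -3.5 + 4.5714 = 1.0714

y = -0.3810x + 1.0714


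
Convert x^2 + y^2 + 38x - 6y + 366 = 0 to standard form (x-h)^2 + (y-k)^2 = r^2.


h = -D/2 = -38/2 = -19
k = -E/2 = 6/2 = 3
r^2 = h^2 + k^2 - F = 361 + 9 - 366 = 4
r = 2

Center (-19, 3), radius = 2


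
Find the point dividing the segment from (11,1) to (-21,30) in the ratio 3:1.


Px = (3*(-21) + 1*11)/4 = -52/4 = -13.0000
Py = (3*30 + 1*1)/4 = 91/4 = 22.7500

P = (-13.0000, 22.7500)


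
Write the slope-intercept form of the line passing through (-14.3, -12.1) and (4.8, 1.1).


m = (13.2)/(19.1) = 0.6911
b = y1 - m*x1 = -12.1 - (13.2*(-14.3))/(19.1) = -12.1 + 9.8827 = -2.2173

y = 0.6911x - 2.2173


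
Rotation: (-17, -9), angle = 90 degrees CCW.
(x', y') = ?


cos(90) = 0, sin(90) = 1
x' = -17*0 + 9*1 = 9
y' = -17*1 - 9*0 = -17

(9, -17)


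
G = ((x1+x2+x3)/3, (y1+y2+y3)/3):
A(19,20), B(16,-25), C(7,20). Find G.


Gx = (19+16+7)/3 = 42/3 = 14.0000
Gy = (20- 25+20)/3 = 15/3 = 5.0000

G = (14.0000, 5.0000)


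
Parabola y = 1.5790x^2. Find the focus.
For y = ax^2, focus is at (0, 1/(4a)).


a = 1.5790
4a = 6.3160
focus = (0, 1/6.3160) = (0, 0.1583)

Focus = (0, 0.1583)


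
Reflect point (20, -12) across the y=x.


Reflection rule for y=x: (y, x)
(20, -12) -> (-12, 20)

(-12, 20)


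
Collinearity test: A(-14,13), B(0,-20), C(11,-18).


-14*(-20+ 18) + 0*(-18-13) + 11*(13+ 20)
= 28 + 0 + 363 = 391

No, not collinear (determinant = 391)


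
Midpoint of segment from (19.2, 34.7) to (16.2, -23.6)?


Mx = (19.2 + 16.2)/2 = 35.4/2 = 17.7000
My = (34.7 - 23.6)/2 = 11.1/2 = 5.5500

(17.7000, 5.5500)


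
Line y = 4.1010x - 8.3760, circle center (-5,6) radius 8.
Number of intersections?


Substitute y = 4.1010x - 8.3760: (x+ 5)^2 + (4.1010x- 8.3760-6)^2 = 64
Expand to Ax^2 + Bx + C = 0, where b-k = -14.376
A = 1+m^2 = 17.818201
B = 2(m(b-k) - h) = 2(4.1010*(-14.376) + 5) = -107.911952
C = h^2 + (b-k)^2 - r^2 = 25 + 206.669376 - 64 = 167.669376
disc = B^2-4AC = 11644.9894 - 11950.2666 = -305.2772
disc < 0

0 intersection points


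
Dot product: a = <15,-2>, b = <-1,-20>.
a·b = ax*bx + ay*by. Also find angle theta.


a·b = 15*(-1) - 2*(-20) = -15 + 40 = 25
|a| = sqrt(225+4) = 15.1327
|b| = sqrt(1+400) = 20.0250
cos(theta) = 25/(sqrt(229)*sqrt(401)) = 25/sqrt(91829) = 0.082499
theta = arccos(25/sqrt(91829)) = 85.2678 degrees

a·b = 25, theta = 85.2678 deg


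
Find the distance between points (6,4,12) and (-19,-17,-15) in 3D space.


dx=-25, dy=-21, dz=-27
d = sqrt(625+441+729) = sqrt(1795) = 42.3674

42.3674


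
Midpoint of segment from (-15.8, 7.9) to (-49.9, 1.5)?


Mx = (-15.8 - 49.9)/2 = -65.7/2 = -32.8500
My = (7.9 + 1.5)/2 = 9.4/2 = 4.7000

(-32.8500, 4.7000)


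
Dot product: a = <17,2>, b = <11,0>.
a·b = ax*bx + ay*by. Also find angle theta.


a·b = 17*11 + 2*0 = 187 + 0 = 187
|a| = sqrt(289+4) = 17.1172
|b| = sqrt(121+0) = 11.0000
cos(theta) = 187/(sqrt(293)*sqrt(121)) = 187/sqrt(35453) = 0.993151
theta = arccos(187/sqrt(35453)) = 6.7098 degrees

a·b = 187, theta = 6.7098 deg


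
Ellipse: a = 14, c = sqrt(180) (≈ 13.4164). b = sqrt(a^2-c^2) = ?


b^2 = 14^2 - (sqrt(180))^2 = 196 - 180 = 16
b = sqrt(16) = 4

b = 4


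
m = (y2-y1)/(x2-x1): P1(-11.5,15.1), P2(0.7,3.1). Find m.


dy = 3.1 - 15.1 = -12.0
dx = 0.7 + 11.5 = 12.2
m = -12.0/12.2 = -0.9836

m = -0.9836


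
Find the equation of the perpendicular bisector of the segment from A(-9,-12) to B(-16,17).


Midpoint = (-12.5, 2.5)
Slope of AB = dy/dx = 29/(-7) = -4.1429
Perp slope = -dx/dy = 7/29 = 0.2414
b = My - (perp slope)*Mx = 2.5 + (-7*(-12.5))/29 = 2.5 + 3.0172 = 5.5172

y = 0.2414x + 5.5172


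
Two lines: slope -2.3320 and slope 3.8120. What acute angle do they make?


m1-m2 = -6.144
1+m1*m2 = -7.889584
tan(theta) = |-6.144/(-7.889584)| = 0.778748
theta = arctan(|-6.144/(-7.889584)|) = 37.9096 degrees (acute angle)

37.9096 degrees


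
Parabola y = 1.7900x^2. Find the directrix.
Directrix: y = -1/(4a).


a = 1.7900
1/(4a) = 0.1397
directrix: y = -0.1397 = -0.1397

y = -0.1397


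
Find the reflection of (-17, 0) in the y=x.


Reflection rule for y=x: (y, x)
(-17, 0) -> (0, -17)

(0, -17)


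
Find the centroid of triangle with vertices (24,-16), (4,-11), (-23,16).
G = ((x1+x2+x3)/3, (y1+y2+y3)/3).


Gx = (24+4- 23)/3 = 5/3 = 1.6667
Gy = (-16- 11+16)/3 = -11/3 = -3.6667

G = (1.6667, -3.6667)


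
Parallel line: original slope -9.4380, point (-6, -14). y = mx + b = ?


Parallel lines have equal slopes.
m2 = -9.4380
b2 = -14 + 9.4380*(-6) = -70.6280

y = -9.4380x - 70.6280


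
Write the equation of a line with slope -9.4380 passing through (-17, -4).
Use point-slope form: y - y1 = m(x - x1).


y + 4 = -9.4380(x + 17)
y = -9.4380x - 4 + 9.4380*(-17)
y = -9.4380x - 164.4460

y = -9.4380x - 164.4460


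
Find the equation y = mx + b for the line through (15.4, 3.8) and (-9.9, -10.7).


m = (-14.5)/(-25.3) = 0.5731
b = y1 - m*x1 = 3.8 - (-14.5*15.4)/(-25.3) = 3.8 - 8.8261 = -5.0261

y = 0.5731x - 5.0261


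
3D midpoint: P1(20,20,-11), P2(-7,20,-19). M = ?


Mx = (20- 7)/2 = 6.5000
My = (20+20)/2 = 20.0000
Mz = (-11- 19)/2 = -15.0000

M = (6.5000, 20.0000, -15.0000)


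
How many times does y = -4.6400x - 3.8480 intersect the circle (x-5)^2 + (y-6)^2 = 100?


Substitute y = -4.6400x - 3.8480: (x-5)^2 + (-4.6400x- 3.8480-6)^2 = 100
Expand to Ax^2 + Bx + C = 0, where b-k = -9.848
A = 1+m^2 = 22.5296
B = 2(m(b-k) - h) = 2(-4.6400*(-9.848) - 5) = 81.38944
C = h^2 + (b-k)^2 - r^2 = 25 + 96.983104 - 100 = 21.983104
disc = B^2-4AC = 6624.2409 - 1981.0822 = 4643.1587
disc > 0

2 intersection points


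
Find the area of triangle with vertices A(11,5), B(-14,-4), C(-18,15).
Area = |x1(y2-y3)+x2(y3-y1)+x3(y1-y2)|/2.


11*(-4-15) = -209
-14*(15-5) = -140
-18*(5+ 4) = -162
sum = -511
Area = |-511|/2 = 255.5000

255.5000 sq units
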